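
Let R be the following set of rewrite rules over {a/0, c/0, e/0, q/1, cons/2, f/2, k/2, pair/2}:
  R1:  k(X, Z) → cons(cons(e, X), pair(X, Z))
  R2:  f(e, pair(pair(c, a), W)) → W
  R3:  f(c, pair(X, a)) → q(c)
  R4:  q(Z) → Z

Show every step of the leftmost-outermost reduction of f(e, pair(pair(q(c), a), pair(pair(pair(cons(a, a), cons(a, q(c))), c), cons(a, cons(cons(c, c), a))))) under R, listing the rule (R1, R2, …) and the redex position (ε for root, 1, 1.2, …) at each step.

1. f(e, pair(pair(q(c), a), pair(pair(pair(cons(a, a), cons(a, q(c))), c), cons(a, cons(cons(c, c), a)))))  →  f(e, pair(pair(c, a), pair(pair(pair(cons(a, a), cons(a, q(c))), c), cons(a, cons(cons(c, c), a)))))   [R4 at 2.1.1]
2. f(e, pair(pair(c, a), pair(pair(pair(cons(a, a), cons(a, q(c))), c), cons(a, cons(cons(c, c), a)))))  →  pair(pair(pair(cons(a, a), cons(a, q(c))), c), cons(a, cons(cons(c, c), a)))   [R2 at ε]
3. pair(pair(pair(cons(a, a), cons(a, q(c))), c), cons(a, cons(cons(c, c), a)))  →  pair(pair(pair(cons(a, a), cons(a, c)), c), cons(a, cons(cons(c, c), a)))   [R4 at 1.1.2.2]

pair(pair(pair(cons(a, a), cons(a, c)), c), cons(a, cons(cons(c, c), a)))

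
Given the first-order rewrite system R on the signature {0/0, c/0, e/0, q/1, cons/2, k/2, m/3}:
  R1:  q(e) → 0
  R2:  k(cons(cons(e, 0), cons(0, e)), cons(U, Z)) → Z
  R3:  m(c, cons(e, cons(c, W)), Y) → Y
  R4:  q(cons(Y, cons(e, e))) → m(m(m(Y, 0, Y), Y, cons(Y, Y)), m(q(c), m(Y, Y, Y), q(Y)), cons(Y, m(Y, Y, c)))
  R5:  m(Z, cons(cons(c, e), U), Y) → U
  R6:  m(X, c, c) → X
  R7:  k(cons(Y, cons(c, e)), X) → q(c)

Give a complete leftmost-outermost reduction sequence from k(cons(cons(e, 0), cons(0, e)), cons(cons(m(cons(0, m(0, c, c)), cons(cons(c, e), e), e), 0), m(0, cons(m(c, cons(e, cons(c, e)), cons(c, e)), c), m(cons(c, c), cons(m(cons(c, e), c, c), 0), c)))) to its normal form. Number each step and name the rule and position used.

c

1. k(cons(cons(e, 0), cons(0, e)), cons(cons(m(cons(0, m(0, c, c)), cons(cons(c, e), e), e), 0), m(0, cons(m(c, cons(e, cons(c, e)), cons(c, e)), c), m(cons(c, c), cons(m(cons(c, e), c, c), 0), c))))  →  m(0, cons(m(c, cons(e, cons(c, e)), cons(c, e)), c), m(cons(c, c), cons(m(cons(c, e), c, c), 0), c))   [R2 at ε]
2. m(0, cons(m(c, cons(e, cons(c, e)), cons(c, e)), c), m(cons(c, c), cons(m(cons(c, e), c, c), 0), c))  →  m(0, cons(cons(c, e), c), m(cons(c, c), cons(m(cons(c, e), c, c), 0), c))   [R3 at 2.1]
3. m(0, cons(cons(c, e), c), m(cons(c, c), cons(m(cons(c, e), c, c), 0), c))  →  c   [R5 at ε]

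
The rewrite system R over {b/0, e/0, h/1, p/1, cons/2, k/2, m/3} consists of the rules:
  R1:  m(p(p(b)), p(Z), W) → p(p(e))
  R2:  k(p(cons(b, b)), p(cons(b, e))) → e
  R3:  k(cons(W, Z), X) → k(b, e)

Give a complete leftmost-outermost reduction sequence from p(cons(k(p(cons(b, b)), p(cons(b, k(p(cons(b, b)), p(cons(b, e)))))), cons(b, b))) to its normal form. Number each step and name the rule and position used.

1. p(cons(k(p(cons(b, b)), p(cons(b, k(p(cons(b, b)), p(cons(b, e)))))), cons(b, b)))  →  p(cons(k(p(cons(b, b)), p(cons(b, e))), cons(b, b)))   [R2 at 1.1.2.1.2]
2. p(cons(k(p(cons(b, b)), p(cons(b, e))), cons(b, b)))  →  p(cons(e, cons(b, b)))   [R2 at 1.1]

p(cons(e, cons(b, b)))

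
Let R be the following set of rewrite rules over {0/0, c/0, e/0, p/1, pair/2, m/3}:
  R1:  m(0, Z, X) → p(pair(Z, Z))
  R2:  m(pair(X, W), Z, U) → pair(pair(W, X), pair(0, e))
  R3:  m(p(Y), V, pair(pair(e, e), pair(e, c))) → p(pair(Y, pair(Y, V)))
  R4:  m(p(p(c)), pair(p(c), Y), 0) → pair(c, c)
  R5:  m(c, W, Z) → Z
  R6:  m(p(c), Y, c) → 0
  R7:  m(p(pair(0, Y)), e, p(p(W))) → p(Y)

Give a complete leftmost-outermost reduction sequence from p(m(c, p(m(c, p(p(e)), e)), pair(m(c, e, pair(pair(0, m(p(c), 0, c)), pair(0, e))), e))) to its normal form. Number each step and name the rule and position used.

p(pair(pair(pair(0, 0), pair(0, e)), e))

1. p(m(c, p(m(c, p(p(e)), e)), pair(m(c, e, pair(pair(0, m(p(c), 0, c)), pair(0, e))), e)))  →  p(pair(m(c, e, pair(pair(0, m(p(c), 0, c)), pair(0, e))), e))   [R5 at 1]
2. p(pair(m(c, e, pair(pair(0, m(p(c), 0, c)), pair(0, e))), e))  →  p(pair(pair(pair(0, m(p(c), 0, c)), pair(0, e)), e))   [R5 at 1.1]
3. p(pair(pair(pair(0, m(p(c), 0, c)), pair(0, e)), e))  →  p(pair(pair(pair(0, 0), pair(0, e)), e))   [R6 at 1.1.1.2]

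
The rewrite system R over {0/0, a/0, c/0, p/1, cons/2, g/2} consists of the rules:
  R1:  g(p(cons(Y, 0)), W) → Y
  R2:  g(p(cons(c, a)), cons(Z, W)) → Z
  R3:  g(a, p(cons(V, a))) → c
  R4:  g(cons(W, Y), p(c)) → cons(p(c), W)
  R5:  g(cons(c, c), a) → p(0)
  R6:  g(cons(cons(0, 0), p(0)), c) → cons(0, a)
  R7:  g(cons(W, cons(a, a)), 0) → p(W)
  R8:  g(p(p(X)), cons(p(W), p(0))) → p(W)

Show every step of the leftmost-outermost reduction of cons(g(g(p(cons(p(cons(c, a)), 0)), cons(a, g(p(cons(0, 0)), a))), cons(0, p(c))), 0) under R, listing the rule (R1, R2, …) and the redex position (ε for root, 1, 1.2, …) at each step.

1. cons(g(g(p(cons(p(cons(c, a)), 0)), cons(a, g(p(cons(0, 0)), a))), cons(0, p(c))), 0)  →  cons(g(p(cons(c, a)), cons(0, p(c))), 0)   [R1 at 1.1]
2. cons(g(p(cons(c, a)), cons(0, p(c))), 0)  →  cons(0, 0)   [R2 at 1]

cons(0, 0)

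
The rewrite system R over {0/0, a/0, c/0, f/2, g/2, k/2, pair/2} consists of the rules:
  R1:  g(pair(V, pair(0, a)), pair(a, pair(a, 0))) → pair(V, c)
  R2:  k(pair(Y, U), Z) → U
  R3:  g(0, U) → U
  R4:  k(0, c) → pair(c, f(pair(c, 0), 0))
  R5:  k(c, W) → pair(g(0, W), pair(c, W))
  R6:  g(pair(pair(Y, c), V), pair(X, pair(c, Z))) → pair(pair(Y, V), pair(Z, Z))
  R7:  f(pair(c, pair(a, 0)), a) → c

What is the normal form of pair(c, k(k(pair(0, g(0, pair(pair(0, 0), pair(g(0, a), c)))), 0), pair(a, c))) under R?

pair(c, pair(a, c))

1. pair(c, k(k(pair(0, g(0, pair(pair(0, 0), pair(g(0, a), c)))), 0), pair(a, c)))  →  pair(c, k(g(0, pair(pair(0, 0), pair(g(0, a), c))), pair(a, c)))   [R2 at 2.1]
2. pair(c, k(g(0, pair(pair(0, 0), pair(g(0, a), c))), pair(a, c)))  →  pair(c, k(pair(pair(0, 0), pair(g(0, a), c)), pair(a, c)))   [R3 at 2.1]
3. pair(c, k(pair(pair(0, 0), pair(g(0, a), c)), pair(a, c)))  →  pair(c, pair(g(0, a), c))   [R2 at 2]
4. pair(c, pair(g(0, a), c))  →  pair(c, pair(a, c))   [R3 at 2.1]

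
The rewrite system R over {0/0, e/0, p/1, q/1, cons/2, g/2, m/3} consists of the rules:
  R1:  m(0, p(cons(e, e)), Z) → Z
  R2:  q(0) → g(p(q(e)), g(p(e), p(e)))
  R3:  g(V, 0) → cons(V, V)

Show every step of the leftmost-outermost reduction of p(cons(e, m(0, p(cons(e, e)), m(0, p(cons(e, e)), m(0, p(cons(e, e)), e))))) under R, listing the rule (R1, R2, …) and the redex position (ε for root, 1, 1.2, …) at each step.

p(cons(e, e))

1. p(cons(e, m(0, p(cons(e, e)), m(0, p(cons(e, e)), m(0, p(cons(e, e)), e)))))  →  p(cons(e, m(0, p(cons(e, e)), m(0, p(cons(e, e)), e))))   [R1 at 1.2]
2. p(cons(e, m(0, p(cons(e, e)), m(0, p(cons(e, e)), e))))  →  p(cons(e, m(0, p(cons(e, e)), e)))   [R1 at 1.2]
3. p(cons(e, m(0, p(cons(e, e)), e)))  →  p(cons(e, e))   [R1 at 1.2]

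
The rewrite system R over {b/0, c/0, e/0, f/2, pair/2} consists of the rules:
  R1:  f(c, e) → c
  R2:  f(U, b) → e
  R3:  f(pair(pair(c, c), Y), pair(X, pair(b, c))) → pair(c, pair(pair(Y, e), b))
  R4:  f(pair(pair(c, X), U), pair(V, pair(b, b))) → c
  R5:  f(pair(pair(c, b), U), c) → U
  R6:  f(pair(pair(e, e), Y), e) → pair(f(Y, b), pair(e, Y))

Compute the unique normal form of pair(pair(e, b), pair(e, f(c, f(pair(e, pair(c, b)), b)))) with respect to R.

pair(pair(e, b), pair(e, c))

1. pair(pair(e, b), pair(e, f(c, f(pair(e, pair(c, b)), b))))  →  pair(pair(e, b), pair(e, f(c, e)))   [R2 at 2.2.2]
2. pair(pair(e, b), pair(e, f(c, e)))  →  pair(pair(e, b), pair(e, c))   [R1 at 2.2]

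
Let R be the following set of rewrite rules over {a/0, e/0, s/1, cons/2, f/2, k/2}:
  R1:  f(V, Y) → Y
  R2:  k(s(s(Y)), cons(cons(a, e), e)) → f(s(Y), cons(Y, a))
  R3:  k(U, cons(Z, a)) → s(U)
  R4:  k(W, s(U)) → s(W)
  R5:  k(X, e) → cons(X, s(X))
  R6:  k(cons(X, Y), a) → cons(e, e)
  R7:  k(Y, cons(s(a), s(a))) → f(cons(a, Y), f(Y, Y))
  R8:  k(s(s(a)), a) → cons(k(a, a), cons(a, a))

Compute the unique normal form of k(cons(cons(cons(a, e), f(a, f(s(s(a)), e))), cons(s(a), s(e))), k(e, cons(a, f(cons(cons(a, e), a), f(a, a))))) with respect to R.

s(cons(cons(cons(a, e), e), cons(s(a), s(e))))

1. k(cons(cons(cons(a, e), f(a, f(s(s(a)), e))), cons(s(a), s(e))), k(e, cons(a, f(cons(cons(a, e), a), f(a, a)))))  →  k(cons(cons(cons(a, e), f(s(s(a)), e)), cons(s(a), s(e))), k(e, cons(a, f(cons(cons(a, e), a), f(a, a)))))   [R1 at 1.1.2]
2. k(cons(cons(cons(a, e), f(s(s(a)), e)), cons(s(a), s(e))), k(e, cons(a, f(cons(cons(a, e), a), f(a, a)))))  →  k(cons(cons(cons(a, e), e), cons(s(a), s(e))), k(e, cons(a, f(cons(cons(a, e), a), f(a, a)))))   [R1 at 1.1.2]
3. k(cons(cons(cons(a, e), e), cons(s(a), s(e))), k(e, cons(a, f(cons(cons(a, e), a), f(a, a)))))  →  k(cons(cons(cons(a, e), e), cons(s(a), s(e))), k(e, cons(a, f(a, a))))   [R1 at 2.2.2]
4. k(cons(cons(cons(a, e), e), cons(s(a), s(e))), k(e, cons(a, f(a, a))))  →  k(cons(cons(cons(a, e), e), cons(s(a), s(e))), k(e, cons(a, a)))   [R1 at 2.2.2]
5. k(cons(cons(cons(a, e), e), cons(s(a), s(e))), k(e, cons(a, a)))  →  k(cons(cons(cons(a, e), e), cons(s(a), s(e))), s(e))   [R3 at 2]
6. k(cons(cons(cons(a, e), e), cons(s(a), s(e))), s(e))  →  s(cons(cons(cons(a, e), e), cons(s(a), s(e))))   [R4 at ε]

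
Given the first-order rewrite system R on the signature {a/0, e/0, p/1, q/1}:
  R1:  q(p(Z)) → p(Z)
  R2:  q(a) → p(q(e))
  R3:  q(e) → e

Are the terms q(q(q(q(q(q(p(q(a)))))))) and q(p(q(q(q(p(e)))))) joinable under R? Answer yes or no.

yes — NF(t₁) = p(p(e)), NF(t₂) = p(p(e))

Reduce t₁ = q(q(q(q(q(q(p(q(a)))))))):
1. q(q(q(q(q(q(p(q(a))))))))  →  q(q(q(q(q(p(q(a)))))))   [R1 at 1.1.1.1.1]
2. q(q(q(q(q(p(q(a)))))))  →  q(q(q(q(p(q(a))))))   [R1 at 1.1.1.1]
3. q(q(q(q(p(q(a))))))  →  q(q(q(p(q(a)))))   [R1 at 1.1.1]
4. q(q(q(p(q(a)))))  →  q(q(p(q(a))))   [R1 at 1.1]
5. q(q(p(q(a))))  →  q(p(q(a)))   [R1 at 1]
6. q(p(q(a)))  →  p(q(a))   [R1 at ε]
7. p(q(a))  →  p(p(q(e)))   [R2 at 1]
8. p(p(q(e)))  →  p(p(e))   [R3 at 1.1]

Reduce t₂ = q(p(q(q(q(p(e)))))):
1. q(p(q(q(q(p(e))))))  →  p(q(q(q(p(e)))))   [R1 at ε]
2. p(q(q(q(p(e)))))  →  p(q(q(p(e))))   [R1 at 1.1.1]
3. p(q(q(p(e))))  →  p(q(p(e)))   [R1 at 1.1]
4. p(q(p(e)))  →  p(p(e))   [R1 at 1]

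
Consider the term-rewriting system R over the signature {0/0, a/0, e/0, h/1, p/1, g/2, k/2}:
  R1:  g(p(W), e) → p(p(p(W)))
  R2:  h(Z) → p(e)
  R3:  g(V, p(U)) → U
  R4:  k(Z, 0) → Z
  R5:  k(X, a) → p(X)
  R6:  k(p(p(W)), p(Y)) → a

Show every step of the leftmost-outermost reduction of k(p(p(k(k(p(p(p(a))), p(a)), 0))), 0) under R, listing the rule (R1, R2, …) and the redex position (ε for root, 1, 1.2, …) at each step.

p(p(a))

1. k(p(p(k(k(p(p(p(a))), p(a)), 0))), 0)  →  p(p(k(k(p(p(p(a))), p(a)), 0)))   [R4 at ε]
2. p(p(k(k(p(p(p(a))), p(a)), 0)))  →  p(p(k(p(p(p(a))), p(a))))   [R4 at 1.1]
3. p(p(k(p(p(p(a))), p(a))))  →  p(p(a))   [R6 at 1.1]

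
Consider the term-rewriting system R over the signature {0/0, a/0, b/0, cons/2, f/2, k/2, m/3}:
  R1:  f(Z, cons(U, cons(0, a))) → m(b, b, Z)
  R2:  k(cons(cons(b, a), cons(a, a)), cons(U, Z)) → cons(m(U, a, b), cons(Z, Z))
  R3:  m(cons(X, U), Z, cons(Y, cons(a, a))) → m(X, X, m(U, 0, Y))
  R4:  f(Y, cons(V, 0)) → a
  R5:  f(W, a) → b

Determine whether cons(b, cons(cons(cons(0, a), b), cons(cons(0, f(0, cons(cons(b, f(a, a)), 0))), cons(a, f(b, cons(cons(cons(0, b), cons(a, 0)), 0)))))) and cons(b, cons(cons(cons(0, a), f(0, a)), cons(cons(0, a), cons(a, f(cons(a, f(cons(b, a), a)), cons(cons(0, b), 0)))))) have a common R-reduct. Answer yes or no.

Reduce t₁ = cons(b, cons(cons(cons(0, a), b), cons(cons(0, f(0, cons(cons(b, f(a, a)), 0))), cons(a, f(b, cons(cons(cons(0, b), cons(a, 0)), 0)))))):
1. cons(b, cons(cons(cons(0, a), b), cons(cons(0, f(0, cons(cons(b, f(a, a)), 0))), cons(a, f(b, cons(cons(cons(0, b), cons(a, 0)), 0))))))  →  cons(b, cons(cons(cons(0, a), b), cons(cons(0, a), cons(a, f(b, cons(cons(cons(0, b), cons(a, 0)), 0))))))   [R4 at 2.2.1.2]
2. cons(b, cons(cons(cons(0, a), b), cons(cons(0, a), cons(a, f(b, cons(cons(cons(0, b), cons(a, 0)), 0))))))  →  cons(b, cons(cons(cons(0, a), b), cons(cons(0, a), cons(a, a))))   [R4 at 2.2.2.2]

Reduce t₂ = cons(b, cons(cons(cons(0, a), f(0, a)), cons(cons(0, a), cons(a, f(cons(a, f(cons(b, a), a)), cons(cons(0, b), 0)))))):
1. cons(b, cons(cons(cons(0, a), f(0, a)), cons(cons(0, a), cons(a, f(cons(a, f(cons(b, a), a)), cons(cons(0, b), 0))))))  →  cons(b, cons(cons(cons(0, a), b), cons(cons(0, a), cons(a, f(cons(a, f(cons(b, a), a)), cons(cons(0, b), 0))))))   [R5 at 2.1.2]
2. cons(b, cons(cons(cons(0, a), b), cons(cons(0, a), cons(a, f(cons(a, f(cons(b, a), a)), cons(cons(0, b), 0))))))  →  cons(b, cons(cons(cons(0, a), b), cons(cons(0, a), cons(a, a))))   [R4 at 2.2.2.2]

yes — NF(t₁) = cons(b, cons(cons(cons(0, a), b), cons(cons(0, a), cons(a, a)))), NF(t₂) = cons(b, cons(cons(cons(0, a), b), cons(cons(0, a), cons(a, a))))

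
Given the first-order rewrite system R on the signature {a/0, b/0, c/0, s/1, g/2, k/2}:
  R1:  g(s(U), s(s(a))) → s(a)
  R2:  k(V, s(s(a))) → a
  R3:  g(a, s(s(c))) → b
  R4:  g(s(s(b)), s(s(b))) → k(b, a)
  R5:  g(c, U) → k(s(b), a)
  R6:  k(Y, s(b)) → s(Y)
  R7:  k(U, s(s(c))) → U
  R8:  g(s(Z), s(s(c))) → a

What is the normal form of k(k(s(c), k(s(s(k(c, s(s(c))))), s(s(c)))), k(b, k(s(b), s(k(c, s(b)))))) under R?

1. k(k(s(c), k(s(s(k(c, s(s(c))))), s(s(c)))), k(b, k(s(b), s(k(c, s(b))))))  →  k(k(s(c), s(s(k(c, s(s(c)))))), k(b, k(s(b), s(k(c, s(b))))))   [R7 at 1.2]
2. k(k(s(c), s(s(k(c, s(s(c)))))), k(b, k(s(b), s(k(c, s(b))))))  →  k(k(s(c), s(s(c))), k(b, k(s(b), s(k(c, s(b))))))   [R7 at 1.2.1.1]
3. k(k(s(c), s(s(c))), k(b, k(s(b), s(k(c, s(b))))))  →  k(s(c), k(b, k(s(b), s(k(c, s(b))))))   [R7 at 1]
4. k(s(c), k(b, k(s(b), s(k(c, s(b))))))  →  k(s(c), k(b, k(s(b), s(s(c)))))   [R6 at 2.2.2.1]
5. k(s(c), k(b, k(s(b), s(s(c)))))  →  k(s(c), k(b, s(b)))   [R7 at 2.2]
6. k(s(c), k(b, s(b)))  →  k(s(c), s(b))   [R6 at 2]
7. k(s(c), s(b))  →  s(s(c))   [R6 at ε]

s(s(c))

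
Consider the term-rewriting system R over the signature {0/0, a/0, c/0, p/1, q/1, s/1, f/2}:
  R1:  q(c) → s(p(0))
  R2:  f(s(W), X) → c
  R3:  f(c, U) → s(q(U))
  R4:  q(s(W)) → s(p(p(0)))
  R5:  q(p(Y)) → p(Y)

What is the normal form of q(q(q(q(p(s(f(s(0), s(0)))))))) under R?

1. q(q(q(q(p(s(f(s(0), s(0))))))))  →  q(q(q(p(s(f(s(0), s(0)))))))   [R5 at 1.1.1]
2. q(q(q(p(s(f(s(0), s(0)))))))  →  q(q(p(s(f(s(0), s(0))))))   [R5 at 1.1]
3. q(q(p(s(f(s(0), s(0))))))  →  q(p(s(f(s(0), s(0)))))   [R5 at 1]
4. q(p(s(f(s(0), s(0)))))  →  p(s(f(s(0), s(0))))   [R5 at ε]
5. p(s(f(s(0), s(0))))  →  p(s(c))   [R2 at 1.1]

p(s(c))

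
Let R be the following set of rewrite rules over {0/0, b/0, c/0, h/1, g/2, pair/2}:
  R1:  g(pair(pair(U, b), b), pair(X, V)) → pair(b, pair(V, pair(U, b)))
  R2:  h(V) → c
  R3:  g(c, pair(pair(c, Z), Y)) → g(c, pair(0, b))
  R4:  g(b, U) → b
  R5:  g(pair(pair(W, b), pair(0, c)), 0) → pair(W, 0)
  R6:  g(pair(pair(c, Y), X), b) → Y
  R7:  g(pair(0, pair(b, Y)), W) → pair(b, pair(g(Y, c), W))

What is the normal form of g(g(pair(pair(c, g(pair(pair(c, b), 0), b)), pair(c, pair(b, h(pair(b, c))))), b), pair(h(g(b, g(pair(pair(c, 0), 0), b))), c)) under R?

b

1. g(g(pair(pair(c, g(pair(pair(c, b), 0), b)), pair(c, pair(b, h(pair(b, c))))), b), pair(h(g(b, g(pair(pair(c, 0), 0), b))), c))  →  g(g(pair(pair(c, b), 0), b), pair(h(g(b, g(pair(pair(c, 0), 0), b))), c))   [R6 at 1]
2. g(g(pair(pair(c, b), 0), b), pair(h(g(b, g(pair(pair(c, 0), 0), b))), c))  →  g(b, pair(h(g(b, g(pair(pair(c, 0), 0), b))), c))   [R6 at 1]
3. g(b, pair(h(g(b, g(pair(pair(c, 0), 0), b))), c))  →  b   [R4 at ε]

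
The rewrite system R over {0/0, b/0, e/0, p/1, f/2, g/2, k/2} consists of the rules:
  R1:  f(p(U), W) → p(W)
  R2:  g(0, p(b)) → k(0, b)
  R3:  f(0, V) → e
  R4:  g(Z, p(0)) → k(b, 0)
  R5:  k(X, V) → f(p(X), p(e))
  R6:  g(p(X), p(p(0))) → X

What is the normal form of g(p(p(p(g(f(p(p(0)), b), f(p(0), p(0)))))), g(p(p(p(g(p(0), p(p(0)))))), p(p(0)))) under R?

1. g(p(p(p(g(f(p(p(0)), b), f(p(0), p(0)))))), g(p(p(p(g(p(0), p(p(0)))))), p(p(0))))  →  g(p(p(p(g(p(b), f(p(0), p(0)))))), g(p(p(p(g(p(0), p(p(0)))))), p(p(0))))   [R1 at 1.1.1.1.1]
2. g(p(p(p(g(p(b), f(p(0), p(0)))))), g(p(p(p(g(p(0), p(p(0)))))), p(p(0))))  →  g(p(p(p(g(p(b), p(p(0)))))), g(p(p(p(g(p(0), p(p(0)))))), p(p(0))))   [R1 at 1.1.1.1.2]
3. g(p(p(p(g(p(b), p(p(0)))))), g(p(p(p(g(p(0), p(p(0)))))), p(p(0))))  →  g(p(p(p(b))), g(p(p(p(g(p(0), p(p(0)))))), p(p(0))))   [R6 at 1.1.1.1]
4. g(p(p(p(b))), g(p(p(p(g(p(0), p(p(0)))))), p(p(0))))  →  g(p(p(p(b))), p(p(g(p(0), p(p(0))))))   [R6 at 2]
5. g(p(p(p(b))), p(p(g(p(0), p(p(0))))))  →  g(p(p(p(b))), p(p(0)))   [R6 at 2.1.1]
6. g(p(p(p(b))), p(p(0)))  →  p(p(b))   [R6 at ε]

p(p(b))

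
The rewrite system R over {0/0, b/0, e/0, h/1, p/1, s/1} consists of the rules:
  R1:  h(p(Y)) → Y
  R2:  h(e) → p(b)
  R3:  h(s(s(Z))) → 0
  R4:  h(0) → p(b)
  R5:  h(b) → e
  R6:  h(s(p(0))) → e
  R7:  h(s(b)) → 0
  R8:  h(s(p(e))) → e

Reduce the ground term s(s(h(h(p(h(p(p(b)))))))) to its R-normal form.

1. s(s(h(h(p(h(p(p(b))))))))  →  s(s(h(h(p(p(b))))))   [R1 at 1.1.1]
2. s(s(h(h(p(p(b))))))  →  s(s(h(p(b))))   [R1 at 1.1.1]
3. s(s(h(p(b))))  →  s(s(b))   [R1 at 1.1]

s(s(b))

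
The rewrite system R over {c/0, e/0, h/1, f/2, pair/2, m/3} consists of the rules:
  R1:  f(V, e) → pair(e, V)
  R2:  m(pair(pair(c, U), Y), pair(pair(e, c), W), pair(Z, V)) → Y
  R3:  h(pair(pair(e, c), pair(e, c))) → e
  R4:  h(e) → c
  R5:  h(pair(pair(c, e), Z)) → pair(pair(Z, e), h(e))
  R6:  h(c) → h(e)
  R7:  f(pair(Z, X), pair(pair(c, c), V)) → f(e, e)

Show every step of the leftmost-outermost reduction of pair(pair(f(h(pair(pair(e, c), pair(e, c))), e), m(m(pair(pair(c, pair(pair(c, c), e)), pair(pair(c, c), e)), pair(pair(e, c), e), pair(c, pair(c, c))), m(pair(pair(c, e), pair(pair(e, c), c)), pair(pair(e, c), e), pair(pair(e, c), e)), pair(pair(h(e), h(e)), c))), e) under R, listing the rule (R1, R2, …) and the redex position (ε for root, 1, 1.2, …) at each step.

1. pair(pair(f(h(pair(pair(e, c), pair(e, c))), e), m(m(pair(pair(c, pair(pair(c, c), e)), pair(pair(c, c), e)), pair(pair(e, c), e), pair(c, pair(c, c))), m(pair(pair(c, e), pair(pair(e, c), c)), pair(pair(e, c), e), pair(pair(e, c), e)), pair(pair(h(e), h(e)), c))), e)  →  pair(pair(pair(e, h(pair(pair(e, c), pair(e, c)))), m(m(pair(pair(c, pair(pair(c, c), e)), pair(pair(c, c), e)), pair(pair(e, c), e), pair(c, pair(c, c))), m(pair(pair(c, e), pair(pair(e, c), c)), pair(pair(e, c), e), pair(pair(e, c), e)), pair(pair(h(e), h(e)), c))), e)   [R1 at 1.1]
2. pair(pair(pair(e, h(pair(pair(e, c), pair(e, c)))), m(m(pair(pair(c, pair(pair(c, c), e)), pair(pair(c, c), e)), pair(pair(e, c), e), pair(c, pair(c, c))), m(pair(pair(c, e), pair(pair(e, c), c)), pair(pair(e, c), e), pair(pair(e, c), e)), pair(pair(h(e), h(e)), c))), e)  →  pair(pair(pair(e, e), m(m(pair(pair(c, pair(pair(c, c), e)), pair(pair(c, c), e)), pair(pair(e, c), e), pair(c, pair(c, c))), m(pair(pair(c, e), pair(pair(e, c), c)), pair(pair(e, c), e), pair(pair(e, c), e)), pair(pair(h(e), h(e)), c))), e)   [R3 at 1.1.2]
3. pair(pair(pair(e, e), m(m(pair(pair(c, pair(pair(c, c), e)), pair(pair(c, c), e)), pair(pair(e, c), e), pair(c, pair(c, c))), m(pair(pair(c, e), pair(pair(e, c), c)), pair(pair(e, c), e), pair(pair(e, c), e)), pair(pair(h(e), h(e)), c))), e)  →  pair(pair(pair(e, e), m(pair(pair(c, c), e), m(pair(pair(c, e), pair(pair(e, c), c)), pair(pair(e, c), e), pair(pair(e, c), e)), pair(pair(h(e), h(e)), c))), e)   [R2 at 1.2.1]
4. pair(pair(pair(e, e), m(pair(pair(c, c), e), m(pair(pair(c, e), pair(pair(e, c), c)), pair(pair(e, c), e), pair(pair(e, c), e)), pair(pair(h(e), h(e)), c))), e)  →  pair(pair(pair(e, e), m(pair(pair(c, c), e), pair(pair(e, c), c), pair(pair(h(e), h(e)), c))), e)   [R2 at 1.2.2]
5. pair(pair(pair(e, e), m(pair(pair(c, c), e), pair(pair(e, c), c), pair(pair(h(e), h(e)), c))), e)  →  pair(pair(pair(e, e), e), e)   [R2 at 1.2]

pair(pair(pair(e, e), e), e)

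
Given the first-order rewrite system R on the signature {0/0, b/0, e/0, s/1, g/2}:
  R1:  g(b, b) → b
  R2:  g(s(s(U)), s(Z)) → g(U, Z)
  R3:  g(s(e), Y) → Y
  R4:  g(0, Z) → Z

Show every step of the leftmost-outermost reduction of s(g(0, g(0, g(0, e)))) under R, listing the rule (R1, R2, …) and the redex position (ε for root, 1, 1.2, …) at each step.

1. s(g(0, g(0, g(0, e))))  →  s(g(0, g(0, e)))   [R4 at 1]
2. s(g(0, g(0, e)))  →  s(g(0, e))   [R4 at 1]
3. s(g(0, e))  →  s(e)   [R4 at 1]

s(e)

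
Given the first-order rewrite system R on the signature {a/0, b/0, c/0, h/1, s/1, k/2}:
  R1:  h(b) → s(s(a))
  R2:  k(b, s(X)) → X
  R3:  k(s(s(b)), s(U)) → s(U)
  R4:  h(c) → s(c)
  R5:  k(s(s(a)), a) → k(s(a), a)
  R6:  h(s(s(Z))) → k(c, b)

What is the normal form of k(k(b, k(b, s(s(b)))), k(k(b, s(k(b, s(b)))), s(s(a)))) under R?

1. k(k(b, k(b, s(s(b)))), k(k(b, s(k(b, s(b)))), s(s(a))))  →  k(k(b, s(b)), k(k(b, s(k(b, s(b)))), s(s(a))))   [R2 at 1.2]
2. k(k(b, s(b)), k(k(b, s(k(b, s(b)))), s(s(a))))  →  k(b, k(k(b, s(k(b, s(b)))), s(s(a))))   [R2 at 1]
3. k(b, k(k(b, s(k(b, s(b)))), s(s(a))))  →  k(b, k(k(b, s(b)), s(s(a))))   [R2 at 2.1]
4. k(b, k(k(b, s(b)), s(s(a))))  →  k(b, k(b, s(s(a))))   [R2 at 2.1]
5. k(b, k(b, s(s(a))))  →  k(b, s(a))   [R2 at 2]
6. k(b, s(a))  →  a   [R2 at ε]

a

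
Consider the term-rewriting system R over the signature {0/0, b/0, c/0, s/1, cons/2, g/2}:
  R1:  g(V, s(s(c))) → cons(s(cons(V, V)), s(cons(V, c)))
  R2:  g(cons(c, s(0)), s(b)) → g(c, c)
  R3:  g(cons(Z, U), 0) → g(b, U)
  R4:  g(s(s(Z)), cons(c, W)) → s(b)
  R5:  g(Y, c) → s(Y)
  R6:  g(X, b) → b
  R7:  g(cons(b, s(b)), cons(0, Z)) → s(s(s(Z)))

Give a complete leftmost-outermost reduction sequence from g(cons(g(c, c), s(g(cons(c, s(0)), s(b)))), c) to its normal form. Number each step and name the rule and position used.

1. g(cons(g(c, c), s(g(cons(c, s(0)), s(b)))), c)  →  s(cons(g(c, c), s(g(cons(c, s(0)), s(b)))))   [R5 at ε]
2. s(cons(g(c, c), s(g(cons(c, s(0)), s(b)))))  →  s(cons(s(c), s(g(cons(c, s(0)), s(b)))))   [R5 at 1.1]
3. s(cons(s(c), s(g(cons(c, s(0)), s(b)))))  →  s(cons(s(c), s(g(c, c))))   [R2 at 1.2.1]
4. s(cons(s(c), s(g(c, c))))  →  s(cons(s(c), s(s(c))))   [R5 at 1.2.1]

s(cons(s(c), s(s(c))))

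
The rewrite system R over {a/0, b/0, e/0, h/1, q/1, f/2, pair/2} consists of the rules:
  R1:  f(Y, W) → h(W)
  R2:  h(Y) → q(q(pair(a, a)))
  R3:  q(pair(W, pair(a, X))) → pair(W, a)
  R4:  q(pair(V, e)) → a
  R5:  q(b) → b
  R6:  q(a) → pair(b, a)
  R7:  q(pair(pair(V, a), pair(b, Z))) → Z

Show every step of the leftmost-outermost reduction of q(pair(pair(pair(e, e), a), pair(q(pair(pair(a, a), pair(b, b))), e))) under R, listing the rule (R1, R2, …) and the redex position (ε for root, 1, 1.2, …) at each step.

e

1. q(pair(pair(pair(e, e), a), pair(q(pair(pair(a, a), pair(b, b))), e)))  →  q(pair(pair(pair(e, e), a), pair(b, e)))   [R7 at 1.2.1]
2. q(pair(pair(pair(e, e), a), pair(b, e)))  →  e   [R7 at ε]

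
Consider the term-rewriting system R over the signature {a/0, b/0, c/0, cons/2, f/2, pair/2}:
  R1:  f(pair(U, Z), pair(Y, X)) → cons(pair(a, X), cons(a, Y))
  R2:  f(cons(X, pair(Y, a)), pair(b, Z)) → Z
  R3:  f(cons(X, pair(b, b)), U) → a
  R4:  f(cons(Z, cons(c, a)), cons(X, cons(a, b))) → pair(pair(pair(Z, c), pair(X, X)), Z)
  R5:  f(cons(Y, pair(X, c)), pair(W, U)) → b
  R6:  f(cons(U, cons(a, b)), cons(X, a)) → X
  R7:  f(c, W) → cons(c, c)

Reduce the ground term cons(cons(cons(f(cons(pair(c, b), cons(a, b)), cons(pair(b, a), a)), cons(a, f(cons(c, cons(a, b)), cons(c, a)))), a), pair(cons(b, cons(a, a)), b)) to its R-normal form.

cons(cons(cons(pair(b, a), cons(a, c)), a), pair(cons(b, cons(a, a)), b))

1. cons(cons(cons(f(cons(pair(c, b), cons(a, b)), cons(pair(b, a), a)), cons(a, f(cons(c, cons(a, b)), cons(c, a)))), a), pair(cons(b, cons(a, a)), b))  →  cons(cons(cons(pair(b, a), cons(a, f(cons(c, cons(a, b)), cons(c, a)))), a), pair(cons(b, cons(a, a)), b))   [R6 at 1.1.1]
2. cons(cons(cons(pair(b, a), cons(a, f(cons(c, cons(a, b)), cons(c, a)))), a), pair(cons(b, cons(a, a)), b))  →  cons(cons(cons(pair(b, a), cons(a, c)), a), pair(cons(b, cons(a, a)), b))   [R6 at 1.1.2.2]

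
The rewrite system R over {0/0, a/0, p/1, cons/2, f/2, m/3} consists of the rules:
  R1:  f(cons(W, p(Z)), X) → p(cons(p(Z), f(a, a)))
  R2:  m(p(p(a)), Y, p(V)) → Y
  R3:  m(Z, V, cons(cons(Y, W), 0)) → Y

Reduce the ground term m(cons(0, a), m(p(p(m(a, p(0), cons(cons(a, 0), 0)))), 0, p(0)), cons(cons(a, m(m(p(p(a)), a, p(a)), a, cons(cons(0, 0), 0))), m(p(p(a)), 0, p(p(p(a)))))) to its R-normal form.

a

1. m(cons(0, a), m(p(p(m(a, p(0), cons(cons(a, 0), 0)))), 0, p(0)), cons(cons(a, m(m(p(p(a)), a, p(a)), a, cons(cons(0, 0), 0))), m(p(p(a)), 0, p(p(p(a))))))  →  m(cons(0, a), m(p(p(a)), 0, p(0)), cons(cons(a, m(m(p(p(a)), a, p(a)), a, cons(cons(0, 0), 0))), m(p(p(a)), 0, p(p(p(a))))))   [R3 at 2.1.1.1]
2. m(cons(0, a), m(p(p(a)), 0, p(0)), cons(cons(a, m(m(p(p(a)), a, p(a)), a, cons(cons(0, 0), 0))), m(p(p(a)), 0, p(p(p(a))))))  →  m(cons(0, a), 0, cons(cons(a, m(m(p(p(a)), a, p(a)), a, cons(cons(0, 0), 0))), m(p(p(a)), 0, p(p(p(a))))))   [R2 at 2]
3. m(cons(0, a), 0, cons(cons(a, m(m(p(p(a)), a, p(a)), a, cons(cons(0, 0), 0))), m(p(p(a)), 0, p(p(p(a))))))  →  m(cons(0, a), 0, cons(cons(a, 0), m(p(p(a)), 0, p(p(p(a))))))   [R3 at 3.1.2]
4. m(cons(0, a), 0, cons(cons(a, 0), m(p(p(a)), 0, p(p(p(a))))))  →  m(cons(0, a), 0, cons(cons(a, 0), 0))   [R2 at 3.2]
5. m(cons(0, a), 0, cons(cons(a, 0), 0))  →  a   [R3 at ε]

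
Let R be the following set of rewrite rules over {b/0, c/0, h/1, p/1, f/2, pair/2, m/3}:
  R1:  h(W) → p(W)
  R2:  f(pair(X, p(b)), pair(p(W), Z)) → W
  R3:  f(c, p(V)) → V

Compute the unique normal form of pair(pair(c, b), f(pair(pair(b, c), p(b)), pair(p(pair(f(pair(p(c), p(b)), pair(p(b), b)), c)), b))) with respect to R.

pair(pair(c, b), pair(b, c))

1. pair(pair(c, b), f(pair(pair(b, c), p(b)), pair(p(pair(f(pair(p(c), p(b)), pair(p(b), b)), c)), b)))  →  pair(pair(c, b), pair(f(pair(p(c), p(b)), pair(p(b), b)), c))   [R2 at 2]
2. pair(pair(c, b), pair(f(pair(p(c), p(b)), pair(p(b), b)), c))  →  pair(pair(c, b), pair(b, c))   [R2 at 2.1]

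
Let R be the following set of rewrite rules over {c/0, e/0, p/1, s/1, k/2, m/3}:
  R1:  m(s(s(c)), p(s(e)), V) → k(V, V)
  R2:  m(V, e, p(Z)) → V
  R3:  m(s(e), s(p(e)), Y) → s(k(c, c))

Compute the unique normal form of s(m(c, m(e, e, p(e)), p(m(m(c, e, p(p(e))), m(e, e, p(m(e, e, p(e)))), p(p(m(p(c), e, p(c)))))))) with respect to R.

s(c)

1. s(m(c, m(e, e, p(e)), p(m(m(c, e, p(p(e))), m(e, e, p(m(e, e, p(e)))), p(p(m(p(c), e, p(c))))))))  →  s(m(c, e, p(m(m(c, e, p(p(e))), m(e, e, p(m(e, e, p(e)))), p(p(m(p(c), e, p(c))))))))   [R2 at 1.2]
2. s(m(c, e, p(m(m(c, e, p(p(e))), m(e, e, p(m(e, e, p(e)))), p(p(m(p(c), e, p(c))))))))  →  s(c)   [R2 at 1]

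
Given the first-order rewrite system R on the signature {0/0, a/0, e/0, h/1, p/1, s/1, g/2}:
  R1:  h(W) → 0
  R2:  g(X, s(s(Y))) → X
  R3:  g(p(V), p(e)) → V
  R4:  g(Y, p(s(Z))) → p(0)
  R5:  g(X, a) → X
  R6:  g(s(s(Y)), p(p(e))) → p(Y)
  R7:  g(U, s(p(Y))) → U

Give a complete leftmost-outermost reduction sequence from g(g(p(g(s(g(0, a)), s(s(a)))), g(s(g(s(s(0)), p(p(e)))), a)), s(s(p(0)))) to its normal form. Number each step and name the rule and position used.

1. g(g(p(g(s(g(0, a)), s(s(a)))), g(s(g(s(s(0)), p(p(e)))), a)), s(s(p(0))))  →  g(p(g(s(g(0, a)), s(s(a)))), g(s(g(s(s(0)), p(p(e)))), a))   [R2 at ε]
2. g(p(g(s(g(0, a)), s(s(a)))), g(s(g(s(s(0)), p(p(e)))), a))  →  g(p(s(g(0, a))), g(s(g(s(s(0)), p(p(e)))), a))   [R2 at 1.1]
3. g(p(s(g(0, a))), g(s(g(s(s(0)), p(p(e)))), a))  →  g(p(s(0)), g(s(g(s(s(0)), p(p(e)))), a))   [R5 at 1.1.1]
4. g(p(s(0)), g(s(g(s(s(0)), p(p(e)))), a))  →  g(p(s(0)), s(g(s(s(0)), p(p(e)))))   [R5 at 2]
5. g(p(s(0)), s(g(s(s(0)), p(p(e)))))  →  g(p(s(0)), s(p(0)))   [R6 at 2.1]
6. g(p(s(0)), s(p(0)))  →  p(s(0))   [R7 at ε]

p(s(0))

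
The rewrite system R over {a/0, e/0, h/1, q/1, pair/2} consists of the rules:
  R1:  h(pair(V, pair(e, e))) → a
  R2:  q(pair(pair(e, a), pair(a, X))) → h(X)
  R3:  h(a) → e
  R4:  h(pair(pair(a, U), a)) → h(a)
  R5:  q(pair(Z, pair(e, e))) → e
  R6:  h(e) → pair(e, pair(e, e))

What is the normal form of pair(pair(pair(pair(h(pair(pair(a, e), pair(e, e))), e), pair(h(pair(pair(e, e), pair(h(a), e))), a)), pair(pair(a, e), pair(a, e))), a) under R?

1. pair(pair(pair(pair(h(pair(pair(a, e), pair(e, e))), e), pair(h(pair(pair(e, e), pair(h(a), e))), a)), pair(pair(a, e), pair(a, e))), a)  →  pair(pair(pair(pair(a, e), pair(h(pair(pair(e, e), pair(h(a), e))), a)), pair(pair(a, e), pair(a, e))), a)   [R1 at 1.1.1.1]
2. pair(pair(pair(pair(a, e), pair(h(pair(pair(e, e), pair(h(a), e))), a)), pair(pair(a, e), pair(a, e))), a)  →  pair(pair(pair(pair(a, e), pair(h(pair(pair(e, e), pair(e, e))), a)), pair(pair(a, e), pair(a, e))), a)   [R3 at 1.1.2.1.1.2.1]
3. pair(pair(pair(pair(a, e), pair(h(pair(pair(e, e), pair(e, e))), a)), pair(pair(a, e), pair(a, e))), a)  →  pair(pair(pair(pair(a, e), pair(a, a)), pair(pair(a, e), pair(a, e))), a)   [R1 at 1.1.2.1]

pair(pair(pair(pair(a, e), pair(a, a)), pair(pair(a, e), pair(a, e))), a)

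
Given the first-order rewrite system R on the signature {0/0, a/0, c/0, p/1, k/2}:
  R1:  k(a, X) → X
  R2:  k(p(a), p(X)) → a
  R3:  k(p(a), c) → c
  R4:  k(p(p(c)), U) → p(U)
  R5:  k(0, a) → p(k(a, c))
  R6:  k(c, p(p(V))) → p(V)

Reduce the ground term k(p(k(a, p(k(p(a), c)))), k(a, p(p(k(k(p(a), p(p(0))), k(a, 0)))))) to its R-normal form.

p(p(p(0)))

1. k(p(k(a, p(k(p(a), c)))), k(a, p(p(k(k(p(a), p(p(0))), k(a, 0))))))  →  k(p(p(k(p(a), c))), k(a, p(p(k(k(p(a), p(p(0))), k(a, 0))))))   [R1 at 1.1]
2. k(p(p(k(p(a), c))), k(a, p(p(k(k(p(a), p(p(0))), k(a, 0))))))  →  k(p(p(c)), k(a, p(p(k(k(p(a), p(p(0))), k(a, 0))))))   [R3 at 1.1.1]
3. k(p(p(c)), k(a, p(p(k(k(p(a), p(p(0))), k(a, 0))))))  →  p(k(a, p(p(k(k(p(a), p(p(0))), k(a, 0))))))   [R4 at ε]
4. p(k(a, p(p(k(k(p(a), p(p(0))), k(a, 0))))))  →  p(p(p(k(k(p(a), p(p(0))), k(a, 0)))))   [R1 at 1]
5. p(p(p(k(k(p(a), p(p(0))), k(a, 0)))))  →  p(p(p(k(a, k(a, 0)))))   [R2 at 1.1.1.1]
6. p(p(p(k(a, k(a, 0)))))  →  p(p(p(k(a, 0))))   [R1 at 1.1.1]
7. p(p(p(k(a, 0))))  →  p(p(p(0)))   [R1 at 1.1.1]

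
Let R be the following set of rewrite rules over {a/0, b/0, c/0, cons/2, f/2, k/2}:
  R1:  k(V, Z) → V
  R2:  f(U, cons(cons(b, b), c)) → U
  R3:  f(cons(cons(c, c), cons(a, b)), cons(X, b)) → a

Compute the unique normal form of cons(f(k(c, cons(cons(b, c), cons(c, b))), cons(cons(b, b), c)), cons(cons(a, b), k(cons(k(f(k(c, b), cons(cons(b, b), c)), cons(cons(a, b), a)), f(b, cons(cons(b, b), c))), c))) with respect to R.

cons(c, cons(cons(a, b), cons(c, b)))

1. cons(f(k(c, cons(cons(b, c), cons(c, b))), cons(cons(b, b), c)), cons(cons(a, b), k(cons(k(f(k(c, b), cons(cons(b, b), c)), cons(cons(a, b), a)), f(b, cons(cons(b, b), c))), c)))  →  cons(k(c, cons(cons(b, c), cons(c, b))), cons(cons(a, b), k(cons(k(f(k(c, b), cons(cons(b, b), c)), cons(cons(a, b), a)), f(b, cons(cons(b, b), c))), c)))   [R2 at 1]
2. cons(k(c, cons(cons(b, c), cons(c, b))), cons(cons(a, b), k(cons(k(f(k(c, b), cons(cons(b, b), c)), cons(cons(a, b), a)), f(b, cons(cons(b, b), c))), c)))  →  cons(c, cons(cons(a, b), k(cons(k(f(k(c, b), cons(cons(b, b), c)), cons(cons(a, b), a)), f(b, cons(cons(b, b), c))), c)))   [R1 at 1]
3. cons(c, cons(cons(a, b), k(cons(k(f(k(c, b), cons(cons(b, b), c)), cons(cons(a, b), a)), f(b, cons(cons(b, b), c))), c)))  →  cons(c, cons(cons(a, b), cons(k(f(k(c, b), cons(cons(b, b), c)), cons(cons(a, b), a)), f(b, cons(cons(b, b), c)))))   [R1 at 2.2]
4. cons(c, cons(cons(a, b), cons(k(f(k(c, b), cons(cons(b, b), c)), cons(cons(a, b), a)), f(b, cons(cons(b, b), c)))))  →  cons(c, cons(cons(a, b), cons(f(k(c, b), cons(cons(b, b), c)), f(b, cons(cons(b, b), c)))))   [R1 at 2.2.1]
5. cons(c, cons(cons(a, b), cons(f(k(c, b), cons(cons(b, b), c)), f(b, cons(cons(b, b), c)))))  →  cons(c, cons(cons(a, b), cons(k(c, b), f(b, cons(cons(b, b), c)))))   [R2 at 2.2.1]
6. cons(c, cons(cons(a, b), cons(k(c, b), f(b, cons(cons(b, b), c)))))  →  cons(c, cons(cons(a, b), cons(c, f(b, cons(cons(b, b), c)))))   [R1 at 2.2.1]
7. cons(c, cons(cons(a, b), cons(c, f(b, cons(cons(b, b), c)))))  →  cons(c, cons(cons(a, b), cons(c, b)))   [R2 at 2.2.2]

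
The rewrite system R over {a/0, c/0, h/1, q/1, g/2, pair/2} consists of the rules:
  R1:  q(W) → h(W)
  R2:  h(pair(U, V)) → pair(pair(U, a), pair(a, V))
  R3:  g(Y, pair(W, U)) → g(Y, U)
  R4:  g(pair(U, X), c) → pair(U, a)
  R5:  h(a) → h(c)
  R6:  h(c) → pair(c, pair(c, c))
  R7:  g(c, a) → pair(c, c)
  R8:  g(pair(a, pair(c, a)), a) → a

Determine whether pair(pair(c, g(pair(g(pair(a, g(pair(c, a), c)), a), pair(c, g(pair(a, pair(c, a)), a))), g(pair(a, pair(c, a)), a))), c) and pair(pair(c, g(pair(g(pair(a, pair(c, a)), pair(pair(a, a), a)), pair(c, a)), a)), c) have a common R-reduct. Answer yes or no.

yes — NF(t₁) = pair(pair(c, a), c), NF(t₂) = pair(pair(c, a), c)

Reduce t₁ = pair(pair(c, g(pair(g(pair(a, g(pair(c, a), c)), a), pair(c, g(pair(a, pair(c, a)), a))), g(pair(a, pair(c, a)), a))), c):
1. pair(pair(c, g(pair(g(pair(a, g(pair(c, a), c)), a), pair(c, g(pair(a, pair(c, a)), a))), g(pair(a, pair(c, a)), a))), c)  →  pair(pair(c, g(pair(g(pair(a, pair(c, a)), a), pair(c, g(pair(a, pair(c, a)), a))), g(pair(a, pair(c, a)), a))), c)   [R4 at 1.2.1.1.1.2]
2. pair(pair(c, g(pair(g(pair(a, pair(c, a)), a), pair(c, g(pair(a, pair(c, a)), a))), g(pair(a, pair(c, a)), a))), c)  →  pair(pair(c, g(pair(a, pair(c, g(pair(a, pair(c, a)), a))), g(pair(a, pair(c, a)), a))), c)   [R8 at 1.2.1.1]
3. pair(pair(c, g(pair(a, pair(c, g(pair(a, pair(c, a)), a))), g(pair(a, pair(c, a)), a))), c)  →  pair(pair(c, g(pair(a, pair(c, a)), g(pair(a, pair(c, a)), a))), c)   [R8 at 1.2.1.2.2]
4. pair(pair(c, g(pair(a, pair(c, a)), g(pair(a, pair(c, a)), a))), c)  →  pair(pair(c, g(pair(a, pair(c, a)), a)), c)   [R8 at 1.2.2]
5. pair(pair(c, g(pair(a, pair(c, a)), a)), c)  →  pair(pair(c, a), c)   [R8 at 1.2]

Reduce t₂ = pair(pair(c, g(pair(g(pair(a, pair(c, a)), pair(pair(a, a), a)), pair(c, a)), a)), c):
1. pair(pair(c, g(pair(g(pair(a, pair(c, a)), pair(pair(a, a), a)), pair(c, a)), a)), c)  →  pair(pair(c, g(pair(g(pair(a, pair(c, a)), a), pair(c, a)), a)), c)   [R3 at 1.2.1.1]
2. pair(pair(c, g(pair(g(pair(a, pair(c, a)), a), pair(c, a)), a)), c)  →  pair(pair(c, g(pair(a, pair(c, a)), a)), c)   [R8 at 1.2.1.1]
3. pair(pair(c, g(pair(a, pair(c, a)), a)), c)  →  pair(pair(c, a), c)   [R8 at 1.2]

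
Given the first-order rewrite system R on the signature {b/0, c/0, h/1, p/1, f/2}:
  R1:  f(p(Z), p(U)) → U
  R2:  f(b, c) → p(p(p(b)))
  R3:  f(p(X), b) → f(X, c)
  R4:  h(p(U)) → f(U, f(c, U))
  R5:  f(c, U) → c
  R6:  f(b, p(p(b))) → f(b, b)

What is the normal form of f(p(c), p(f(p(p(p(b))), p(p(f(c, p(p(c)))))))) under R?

p(c)

1. f(p(c), p(f(p(p(p(b))), p(p(f(c, p(p(c))))))))  →  f(p(p(p(b))), p(p(f(c, p(p(c))))))   [R1 at ε]
2. f(p(p(p(b))), p(p(f(c, p(p(c))))))  →  p(f(c, p(p(c))))   [R1 at ε]
3. p(f(c, p(p(c))))  →  p(c)   [R5 at 1]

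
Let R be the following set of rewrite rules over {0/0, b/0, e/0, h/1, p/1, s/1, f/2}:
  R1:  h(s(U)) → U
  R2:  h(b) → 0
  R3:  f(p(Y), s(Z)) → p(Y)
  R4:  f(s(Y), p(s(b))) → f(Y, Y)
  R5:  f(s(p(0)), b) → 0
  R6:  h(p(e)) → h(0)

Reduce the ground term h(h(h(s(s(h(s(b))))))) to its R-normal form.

1. h(h(h(s(s(h(s(b)))))))  →  h(h(s(h(s(b)))))   [R1 at 1.1]
2. h(h(s(h(s(b)))))  →  h(h(s(b)))   [R1 at 1]
3. h(h(s(b)))  →  h(b)   [R1 at 1]
4. h(b)  →  0   [R2 at ε]

0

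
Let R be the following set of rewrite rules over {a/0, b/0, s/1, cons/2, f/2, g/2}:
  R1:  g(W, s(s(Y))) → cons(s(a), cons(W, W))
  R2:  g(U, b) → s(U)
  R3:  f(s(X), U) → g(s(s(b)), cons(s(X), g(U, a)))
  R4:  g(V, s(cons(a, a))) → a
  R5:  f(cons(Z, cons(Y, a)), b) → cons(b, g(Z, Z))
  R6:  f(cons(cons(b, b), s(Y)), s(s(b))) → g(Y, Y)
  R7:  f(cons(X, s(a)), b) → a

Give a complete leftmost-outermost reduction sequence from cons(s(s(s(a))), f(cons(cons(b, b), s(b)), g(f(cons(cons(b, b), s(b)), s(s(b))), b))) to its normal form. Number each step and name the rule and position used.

1. cons(s(s(s(a))), f(cons(cons(b, b), s(b)), g(f(cons(cons(b, b), s(b)), s(s(b))), b)))  →  cons(s(s(s(a))), f(cons(cons(b, b), s(b)), s(f(cons(cons(b, b), s(b)), s(s(b))))))   [R2 at 2.2]
2. cons(s(s(s(a))), f(cons(cons(b, b), s(b)), s(f(cons(cons(b, b), s(b)), s(s(b))))))  →  cons(s(s(s(a))), f(cons(cons(b, b), s(b)), s(g(b, b))))   [R6 at 2.2.1]
3. cons(s(s(s(a))), f(cons(cons(b, b), s(b)), s(g(b, b))))  →  cons(s(s(s(a))), f(cons(cons(b, b), s(b)), s(s(b))))   [R2 at 2.2.1]
4. cons(s(s(s(a))), f(cons(cons(b, b), s(b)), s(s(b))))  →  cons(s(s(s(a))), g(b, b))   [R6 at 2]
5. cons(s(s(s(a))), g(b, b))  →  cons(s(s(s(a))), s(b))   [R2 at 2]

cons(s(s(s(a))), s(b))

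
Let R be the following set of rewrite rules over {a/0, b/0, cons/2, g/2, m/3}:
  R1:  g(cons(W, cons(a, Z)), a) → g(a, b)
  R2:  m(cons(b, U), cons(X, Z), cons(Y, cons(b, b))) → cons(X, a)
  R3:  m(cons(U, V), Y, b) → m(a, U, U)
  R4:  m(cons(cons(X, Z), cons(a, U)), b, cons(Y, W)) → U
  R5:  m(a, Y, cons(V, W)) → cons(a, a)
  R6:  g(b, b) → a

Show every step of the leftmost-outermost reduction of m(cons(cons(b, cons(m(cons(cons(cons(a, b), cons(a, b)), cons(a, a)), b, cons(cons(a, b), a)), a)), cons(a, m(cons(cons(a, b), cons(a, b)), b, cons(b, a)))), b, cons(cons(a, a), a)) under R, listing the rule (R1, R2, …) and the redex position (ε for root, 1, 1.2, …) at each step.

b

1. m(cons(cons(b, cons(m(cons(cons(cons(a, b), cons(a, b)), cons(a, a)), b, cons(cons(a, b), a)), a)), cons(a, m(cons(cons(a, b), cons(a, b)), b, cons(b, a)))), b, cons(cons(a, a), a))  →  m(cons(cons(a, b), cons(a, b)), b, cons(b, a))   [R4 at ε]
2. m(cons(cons(a, b), cons(a, b)), b, cons(b, a))  →  b   [R4 at ε]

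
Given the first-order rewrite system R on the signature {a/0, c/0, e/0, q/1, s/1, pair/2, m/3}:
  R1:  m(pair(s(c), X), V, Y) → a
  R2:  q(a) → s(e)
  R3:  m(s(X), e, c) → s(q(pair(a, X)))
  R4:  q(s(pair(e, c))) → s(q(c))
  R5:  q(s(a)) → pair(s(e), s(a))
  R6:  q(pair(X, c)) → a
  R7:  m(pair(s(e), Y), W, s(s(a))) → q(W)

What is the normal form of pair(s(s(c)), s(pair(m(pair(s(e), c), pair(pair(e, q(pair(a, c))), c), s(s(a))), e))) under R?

1. pair(s(s(c)), s(pair(m(pair(s(e), c), pair(pair(e, q(pair(a, c))), c), s(s(a))), e)))  →  pair(s(s(c)), s(pair(q(pair(pair(e, q(pair(a, c))), c)), e)))   [R7 at 2.1.1]
2. pair(s(s(c)), s(pair(q(pair(pair(e, q(pair(a, c))), c)), e)))  →  pair(s(s(c)), s(pair(a, e)))   [R6 at 2.1.1]

pair(s(s(c)), s(pair(a, e)))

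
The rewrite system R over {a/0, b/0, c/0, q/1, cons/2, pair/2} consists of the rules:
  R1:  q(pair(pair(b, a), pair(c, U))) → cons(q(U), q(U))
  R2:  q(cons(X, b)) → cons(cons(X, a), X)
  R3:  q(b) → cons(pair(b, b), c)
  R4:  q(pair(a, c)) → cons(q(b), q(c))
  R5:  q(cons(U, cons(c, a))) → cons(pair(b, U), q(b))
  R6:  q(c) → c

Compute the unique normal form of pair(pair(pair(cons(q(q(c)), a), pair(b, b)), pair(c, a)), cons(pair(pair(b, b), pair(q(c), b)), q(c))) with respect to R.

1. pair(pair(pair(cons(q(q(c)), a), pair(b, b)), pair(c, a)), cons(pair(pair(b, b), pair(q(c), b)), q(c)))  →  pair(pair(pair(cons(q(c), a), pair(b, b)), pair(c, a)), cons(pair(pair(b, b), pair(q(c), b)), q(c)))   [R6 at 1.1.1.1.1]
2. pair(pair(pair(cons(q(c), a), pair(b, b)), pair(c, a)), cons(pair(pair(b, b), pair(q(c), b)), q(c)))  →  pair(pair(pair(cons(c, a), pair(b, b)), pair(c, a)), cons(pair(pair(b, b), pair(q(c), b)), q(c)))   [R6 at 1.1.1.1]
3. pair(pair(pair(cons(c, a), pair(b, b)), pair(c, a)), cons(pair(pair(b, b), pair(q(c), b)), q(c)))  →  pair(pair(pair(cons(c, a), pair(b, b)), pair(c, a)), cons(pair(pair(b, b), pair(c, b)), q(c)))   [R6 at 2.1.2.1]
4. pair(pair(pair(cons(c, a), pair(b, b)), pair(c, a)), cons(pair(pair(b, b), pair(c, b)), q(c)))  →  pair(pair(pair(cons(c, a), pair(b, b)), pair(c, a)), cons(pair(pair(b, b), pair(c, b)), c))   [R6 at 2.2]

pair(pair(pair(cons(c, a), pair(b, b)), pair(c, a)), cons(pair(pair(b, b), pair(c, b)), c))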